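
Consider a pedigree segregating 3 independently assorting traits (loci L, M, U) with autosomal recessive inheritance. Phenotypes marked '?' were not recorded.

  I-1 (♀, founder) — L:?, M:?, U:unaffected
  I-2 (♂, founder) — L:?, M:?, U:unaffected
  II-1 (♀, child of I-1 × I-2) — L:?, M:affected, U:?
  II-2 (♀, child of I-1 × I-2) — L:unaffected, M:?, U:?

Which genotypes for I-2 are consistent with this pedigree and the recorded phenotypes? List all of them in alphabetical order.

I-2 ∈ {LL Mm UU, LL Mm Uu, LL mm UU, LL mm Uu, Ll Mm UU, Ll Mm Uu, Ll mm UU, Ll mm Uu, ll Mm UU, ll Mm Uu, ll mm UU, ll mm Uu}

L/I-1 ? ·: LL|Ll|ll
L/I-2 ? ·: LL|Ll|ll
L/II-1 ? I-1×I-2: LL|Ll|ll
L/II-2 un I-1×I-2: LL|Ll
⇒ L over [I-1,I-2,II-1,II-2]: 21 consistent
M/I-1 ? ·: Mm|mm
M/I-2 ? ·: Mm|mm
M/II-1 aff I-1×I-2: mm
M/II-2 ? I-1×I-2: MM|Mm|mm
⇒ M over [I-1,I-2,II-1,II-2]: 8 consistent
U/I-1 un ·: UU|Uu
U/I-2 un ·: UU|Uu
U/II-1 ? I-1×I-2: UU|Uu|uu
U/II-2 ? I-1×I-2: UU|Uu|uu
⇒ U over [I-1,I-2,II-1,II-2]: 18 consistent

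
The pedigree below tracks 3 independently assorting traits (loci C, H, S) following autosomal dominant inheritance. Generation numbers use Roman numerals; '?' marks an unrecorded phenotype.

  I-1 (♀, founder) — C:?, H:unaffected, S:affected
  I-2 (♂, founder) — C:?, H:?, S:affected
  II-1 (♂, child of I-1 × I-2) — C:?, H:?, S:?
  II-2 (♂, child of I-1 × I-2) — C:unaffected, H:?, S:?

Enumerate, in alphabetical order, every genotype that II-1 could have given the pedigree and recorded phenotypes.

II-1 ∈ {CC Hh SS, CC Hh Ss, CC Hh ss, CC hh SS, CC hh Ss, CC hh ss, Cc Hh SS, Cc Hh Ss, Cc Hh ss, Cc hh SS, Cc hh Ss, Cc hh ss, cc Hh SS, cc Hh Ss, cc Hh ss, cc hh SS, cc hh Ss, cc hh ss}

C/I-1 ? ·: cc|Cc
C/I-2 ? ·: cc|Cc
C/II-1 ? I-1×I-2: cc|Cc|CC
C/II-2 un I-1×I-2: cc
⇒ C over [I-1,I-2,II-1,II-2]: 8 consistent
H/I-1 un ·: hh
H/I-2 ? ·: hh|Hh|HH
H/II-1 ? I-1×I-2: hh|Hh
H/II-2 ? I-1×I-2: hh|Hh
⇒ H over [I-1,I-2,II-1,II-2]: 6 consistent
S/I-1 aff ·: Ss|SS
S/I-2 aff ·: Ss|SS
S/II-1 ? I-1×I-2: ss|Ss|SS
S/II-2 ? I-1×I-2: ss|Ss|SS
⇒ S over [I-1,I-2,II-1,II-2]: 18 consistent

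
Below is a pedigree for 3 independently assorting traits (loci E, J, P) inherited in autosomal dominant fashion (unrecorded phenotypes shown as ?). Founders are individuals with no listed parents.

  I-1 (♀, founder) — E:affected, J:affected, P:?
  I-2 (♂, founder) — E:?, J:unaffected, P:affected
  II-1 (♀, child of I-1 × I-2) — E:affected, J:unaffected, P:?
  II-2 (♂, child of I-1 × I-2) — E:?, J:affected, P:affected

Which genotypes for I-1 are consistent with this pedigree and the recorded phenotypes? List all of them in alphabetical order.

I-1 ∈ {EE Jj PP, EE Jj Pp, EE Jj pp, Ee Jj PP, Ee Jj Pp, Ee Jj pp}

E/I-1 aff ·: Ee|EE
E/I-2 ? ·: ee|Ee|EE
E/II-1 aff I-1×I-2: Ee|EE
E/II-2 ? I-1×I-2: ee|Ee|EE
⇒ E over [I-1,I-2,II-1,II-2]: 18 consistent
J/I-1 aff ·: Jj
J/I-2 un ·: jj
J/II-1 un I-1×I-2: jj
J/II-2 aff I-1×I-2: Jj
⇒ J over [I-1,I-2,II-1,II-2]: 1 consistent
P/I-1 ? ·: pp|Pp|PP
P/I-2 aff ·: Pp|PP
P/II-1 ? I-1×I-2: pp|Pp|PP
P/II-2 aff I-1×I-2: Pp|PP
⇒ P over [I-1,I-2,II-1,II-2]: 18 consistent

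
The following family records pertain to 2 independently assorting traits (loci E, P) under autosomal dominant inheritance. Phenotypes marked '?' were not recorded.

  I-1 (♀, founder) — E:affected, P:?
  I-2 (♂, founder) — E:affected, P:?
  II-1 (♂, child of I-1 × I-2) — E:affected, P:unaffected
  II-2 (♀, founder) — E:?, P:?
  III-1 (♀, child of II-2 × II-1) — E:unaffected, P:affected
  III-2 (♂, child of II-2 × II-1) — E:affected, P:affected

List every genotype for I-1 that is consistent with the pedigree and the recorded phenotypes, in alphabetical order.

E/I-1 aff ·: Ee|EE
E/I-2 aff ·: Ee|EE
E/II-1 aff I-1×I-2: Ee
E/II-2 ? ·: ee|Ee
E/III-1 un II-2×II-1: ee
E/III-2 aff II-2×II-1: Ee|EE
⇒ E over [I-1,I-2,II-1,II-2,III-1,III-2]: 9 consistent
P/I-1 ? ·: pp|Pp
P/I-2 ? ·: pp|Pp
P/II-1 un I-1×I-2: pp
P/II-2 ? ·: Pp|PP
P/III-1 aff II-2×II-1: Pp
P/III-2 aff II-2×II-1: Pp
⇒ P over [I-1,I-2,II-1,II-2,III-1,III-2]: 8 consistent

I-1 ∈ {EE Pp, EE pp, Ee Pp, Ee pp}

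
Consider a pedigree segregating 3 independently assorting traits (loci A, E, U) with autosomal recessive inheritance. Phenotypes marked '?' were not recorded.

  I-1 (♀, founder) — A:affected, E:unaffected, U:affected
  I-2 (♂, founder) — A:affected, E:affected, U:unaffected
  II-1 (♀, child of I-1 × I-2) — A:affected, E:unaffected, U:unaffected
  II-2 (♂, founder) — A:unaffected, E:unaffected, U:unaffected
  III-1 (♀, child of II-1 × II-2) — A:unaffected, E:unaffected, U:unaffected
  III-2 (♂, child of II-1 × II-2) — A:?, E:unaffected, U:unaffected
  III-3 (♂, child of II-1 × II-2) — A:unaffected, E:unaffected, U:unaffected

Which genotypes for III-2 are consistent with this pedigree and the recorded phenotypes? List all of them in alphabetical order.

III-2 ∈ {Aa EE UU, Aa EE Uu, Aa Ee UU, Aa Ee Uu, aa EE UU, aa EE Uu, aa Ee UU, aa Ee Uu}

A/I-1 aff ·: aa
A/I-2 aff ·: aa
A/II-1 aff I-1×I-2: aa
A/II-2 un ·: AA|Aa
A/III-1 un II-1×II-2: Aa
A/III-2 ? II-1×II-2: Aa|aa
A/III-3 un II-1×II-2: Aa
⇒ A over [I-1,I-2,II-1,II-2,III-1,III-2,III-3]: 3 consistent
E/I-1 un ·: EE|Ee
E/I-2 aff ·: ee
E/II-1 un I-1×I-2: Ee
E/II-2 un ·: EE|Ee
E/III-1 un II-1×II-2: EE|Ee
E/III-2 un II-1×II-2: EE|Ee
E/III-3 un II-1×II-2: EE|Ee
⇒ E over [I-1,I-2,II-1,II-2,III-1,III-2,III-3]: 32 consistent
U/I-1 aff ·: uu
U/I-2 un ·: UU|Uu
U/II-1 un I-1×I-2: Uu
U/II-2 un ·: UU|Uu
U/III-1 un II-1×II-2: UU|Uu
U/III-2 un II-1×II-2: UU|Uu
U/III-3 un II-1×II-2: UU|Uu
⇒ U over [I-1,I-2,II-1,II-2,III-1,III-2,III-3]: 32 consistent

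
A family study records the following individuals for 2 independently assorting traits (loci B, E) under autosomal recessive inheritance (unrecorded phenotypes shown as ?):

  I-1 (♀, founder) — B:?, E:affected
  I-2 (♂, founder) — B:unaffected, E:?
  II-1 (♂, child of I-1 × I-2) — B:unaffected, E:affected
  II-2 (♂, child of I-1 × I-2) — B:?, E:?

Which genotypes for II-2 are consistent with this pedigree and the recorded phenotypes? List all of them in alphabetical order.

II-2 ∈ {BB Ee, BB ee, Bb Ee, Bb ee, bb Ee, bb ee}

B/I-1 ? ·: BB|Bb|bb
B/I-2 un ·: BB|Bb
B/II-1 un I-1×I-2: BB|Bb
B/II-2 ? I-1×I-2: BB|Bb|bb
⇒ B over [I-1,I-2,II-1,II-2]: 18 consistent
E/I-1 aff ·: ee
E/I-2 ? ·: Ee|ee
E/II-1 aff I-1×I-2: ee
E/II-2 ? I-1×I-2: Ee|ee
⇒ E over [I-1,I-2,II-1,II-2]: 3 consistent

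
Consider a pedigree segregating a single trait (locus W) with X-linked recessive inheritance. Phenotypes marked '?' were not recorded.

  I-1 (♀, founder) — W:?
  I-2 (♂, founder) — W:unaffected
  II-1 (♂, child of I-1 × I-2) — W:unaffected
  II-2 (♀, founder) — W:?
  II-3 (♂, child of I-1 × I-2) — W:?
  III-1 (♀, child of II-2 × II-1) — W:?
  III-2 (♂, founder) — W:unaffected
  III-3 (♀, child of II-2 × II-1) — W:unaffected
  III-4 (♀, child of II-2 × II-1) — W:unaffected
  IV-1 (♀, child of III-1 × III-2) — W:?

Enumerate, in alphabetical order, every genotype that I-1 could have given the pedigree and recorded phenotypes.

W/I-1 ? ·: X^WX^W|X^WX^w
W/I-2 un ·: X^WY
W/II-1 un I-1×I-2: X^WY
W/II-2 ? ·: X^WX^W|X^WX^w|X^wX^w
W/II-3 ? I-1×I-2: X^WY|X^wY
W/III-1 ? II-2×II-1: X^WX^W|X^WX^w
W/III-2 un ·: X^WY
W/III-3 un II-2×II-1: X^WX^W|X^WX^w
W/III-4 un II-2×II-1: X^WX^W|X^WX^w
W/IV-1 ? III-1×III-2: X^WX^W|X^WX^w
⇒ W over [I-1,I-2,II-1,II-2,II-3,III-1,III-2,III-3,III-4,IV-1]: 45 consistent

I-1 ∈ {X^WX^W, X^WX^w}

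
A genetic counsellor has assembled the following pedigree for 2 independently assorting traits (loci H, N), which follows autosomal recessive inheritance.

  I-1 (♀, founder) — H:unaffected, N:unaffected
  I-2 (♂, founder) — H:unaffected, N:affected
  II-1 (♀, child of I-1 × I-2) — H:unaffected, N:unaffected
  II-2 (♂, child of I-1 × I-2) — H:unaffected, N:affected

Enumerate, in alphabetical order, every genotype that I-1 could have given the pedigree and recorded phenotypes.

I-1 ∈ {HH Nn, Hh Nn}

H/I-1 un ·: HH|Hh
H/I-2 un ·: HH|Hh
H/II-1 un I-1×I-2: HH|Hh
H/II-2 un I-1×I-2: HH|Hh
⇒ H over [I-1,I-2,II-1,II-2]: 13 consistent
N/I-1 un ·: Nn
N/I-2 aff ·: nn
N/II-1 un I-1×I-2: Nn
N/II-2 aff I-1×I-2: nn
⇒ N over [I-1,I-2,II-1,II-2]: 1 consistent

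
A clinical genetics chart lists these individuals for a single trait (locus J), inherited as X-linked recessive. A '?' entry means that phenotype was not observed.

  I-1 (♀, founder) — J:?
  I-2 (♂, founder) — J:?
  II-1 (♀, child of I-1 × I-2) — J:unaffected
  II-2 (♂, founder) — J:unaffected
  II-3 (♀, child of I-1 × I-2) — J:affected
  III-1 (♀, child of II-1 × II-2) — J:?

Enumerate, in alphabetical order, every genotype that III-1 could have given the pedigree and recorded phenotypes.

J/I-1 ? ·: X^JX^j
J/I-2 ? ·: X^jY
J/II-1 un I-1×I-2: X^JX^j
J/II-2 un ·: X^JY
J/II-3 aff I-1×I-2: X^jX^j
J/III-1 ? II-1×II-2: X^JX^J|X^JX^j
⇒ J over [I-1,I-2,II-1,II-2,II-3,III-1]: 2 consistent

III-1 ∈ {X^JX^J, X^JX^j}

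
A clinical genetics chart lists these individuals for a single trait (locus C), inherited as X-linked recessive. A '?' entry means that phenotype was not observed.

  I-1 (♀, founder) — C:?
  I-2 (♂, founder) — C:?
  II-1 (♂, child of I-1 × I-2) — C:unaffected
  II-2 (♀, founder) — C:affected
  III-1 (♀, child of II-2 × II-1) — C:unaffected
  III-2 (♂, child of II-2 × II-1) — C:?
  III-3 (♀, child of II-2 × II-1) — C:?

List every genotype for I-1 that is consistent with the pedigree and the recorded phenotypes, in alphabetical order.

C/I-1 ? ·: X^CX^C|X^CX^c
C/I-2 ? ·: X^CY|X^cY
C/II-1 un I-1×I-2: X^CY
C/II-2 aff ·: X^cX^c
C/III-1 un II-2×II-1: X^CX^c
C/III-2 ? II-2×II-1: X^cY
C/III-3 ? II-2×II-1: X^CX^c
⇒ C over [I-1,I-2,II-1,II-2,III-1,III-2,III-3]: 4 consistent

I-1 ∈ {X^CX^C, X^CX^c}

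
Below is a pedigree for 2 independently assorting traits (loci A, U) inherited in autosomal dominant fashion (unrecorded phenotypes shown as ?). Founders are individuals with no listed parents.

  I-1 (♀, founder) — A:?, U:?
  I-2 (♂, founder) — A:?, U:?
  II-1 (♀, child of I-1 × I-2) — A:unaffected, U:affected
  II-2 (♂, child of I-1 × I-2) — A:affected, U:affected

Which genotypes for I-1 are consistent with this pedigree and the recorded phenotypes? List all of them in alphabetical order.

I-1 ∈ {Aa UU, Aa Uu, Aa uu, aa UU, aa Uu, aa uu}

A/I-1 ? ·: aa|Aa
A/I-2 ? ·: aa|Aa
A/II-1 un I-1×I-2: aa
A/II-2 aff I-1×I-2: Aa|AA
⇒ A over [I-1,I-2,II-1,II-2]: 4 consistent
U/I-1 ? ·: uu|Uu|UU
U/I-2 ? ·: uu|Uu|UU
U/II-1 aff I-1×I-2: Uu|UU
U/II-2 aff I-1×I-2: Uu|UU
⇒ U over [I-1,I-2,II-1,II-2]: 17 consistent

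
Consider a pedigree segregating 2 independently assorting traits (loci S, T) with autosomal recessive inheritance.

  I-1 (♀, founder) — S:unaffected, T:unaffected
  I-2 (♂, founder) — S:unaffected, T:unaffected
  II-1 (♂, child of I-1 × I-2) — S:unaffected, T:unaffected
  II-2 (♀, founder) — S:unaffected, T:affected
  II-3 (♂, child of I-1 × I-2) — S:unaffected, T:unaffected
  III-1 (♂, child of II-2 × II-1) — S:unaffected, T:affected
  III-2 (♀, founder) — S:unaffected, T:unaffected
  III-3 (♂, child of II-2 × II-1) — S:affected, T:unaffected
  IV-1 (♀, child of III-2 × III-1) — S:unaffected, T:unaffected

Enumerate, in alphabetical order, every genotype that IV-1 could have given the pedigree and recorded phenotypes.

S/I-1 un ·: SS|Ss
S/I-2 un ·: SS|Ss
S/II-1 un I-1×I-2: Ss
S/II-2 un ·: Ss
S/II-3 un I-1×I-2: SS|Ss
S/III-1 un II-2×II-1: SS|Ss
S/III-2 un ·: SS|Ss
S/III-3 aff II-2×II-1: ss
S/IV-1 un III-2×III-1: SS|Ss
⇒ S over [I-1,I-2,II-1,II-2,II-3,III-1,III-2,III-3,IV-1]: 42 consistent
T/I-1 un ·: TT|Tt
T/I-2 un ·: TT|Tt
T/II-1 un I-1×I-2: Tt
T/II-2 aff ·: tt
T/II-3 un I-1×I-2: TT|Tt
T/III-1 aff II-2×II-1: tt
T/III-2 un ·: TT|Tt
T/III-3 un II-2×II-1: Tt
T/IV-1 un III-2×III-1: Tt
⇒ T over [I-1,I-2,II-1,II-2,II-3,III-1,III-2,III-3,IV-1]: 12 consistent

IV-1 ∈ {SS Tt, Ss Tt}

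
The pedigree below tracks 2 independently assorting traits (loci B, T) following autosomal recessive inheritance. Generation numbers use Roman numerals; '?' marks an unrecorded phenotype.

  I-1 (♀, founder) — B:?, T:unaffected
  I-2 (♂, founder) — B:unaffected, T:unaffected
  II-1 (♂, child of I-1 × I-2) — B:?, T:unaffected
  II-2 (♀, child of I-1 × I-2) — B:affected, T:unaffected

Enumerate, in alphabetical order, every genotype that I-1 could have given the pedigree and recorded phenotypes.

B/I-1 ? ·: Bb|bb
B/I-2 un ·: Bb
B/II-1 ? I-1×I-2: BB|Bb|bb
B/II-2 aff I-1×I-2: bb
⇒ B over [I-1,I-2,II-1,II-2]: 5 consistent
T/I-1 un ·: TT|Tt
T/I-2 un ·: TT|Tt
T/II-1 un I-1×I-2: TT|Tt
T/II-2 un I-1×I-2: TT|Tt
⇒ T over [I-1,I-2,II-1,II-2]: 13 consistent

I-1 ∈ {Bb TT, Bb Tt, bb TT, bb Tt}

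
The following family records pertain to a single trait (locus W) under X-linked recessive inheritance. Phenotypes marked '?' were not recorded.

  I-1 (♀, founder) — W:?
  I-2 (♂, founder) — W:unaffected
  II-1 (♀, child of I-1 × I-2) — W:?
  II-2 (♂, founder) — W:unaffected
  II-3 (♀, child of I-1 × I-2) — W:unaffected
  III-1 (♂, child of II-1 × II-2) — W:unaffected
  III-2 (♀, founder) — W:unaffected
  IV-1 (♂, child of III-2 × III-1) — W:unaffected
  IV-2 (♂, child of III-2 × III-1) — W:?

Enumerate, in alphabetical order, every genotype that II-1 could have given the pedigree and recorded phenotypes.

II-1 ∈ {X^WX^W, X^WX^w}

W/I-1 ? ·: X^WX^W|X^WX^w|X^wX^w
W/I-2 un ·: X^WY
W/II-1 ? I-1×I-2: X^WX^W|X^WX^w
W/II-2 un ·: X^WY
W/II-3 un I-1×I-2: X^WX^W|X^WX^w
W/III-1 un II-1×II-2: X^WY
W/III-2 un ·: X^WX^W|X^WX^w
W/IV-1 un III-2×III-1: X^WY
W/IV-2 ? III-2×III-1: X^WY|X^wY
⇒ W over [I-1,I-2,II-1,II-2,II-3,III-1,III-2,IV-1,IV-2]: 18 consistent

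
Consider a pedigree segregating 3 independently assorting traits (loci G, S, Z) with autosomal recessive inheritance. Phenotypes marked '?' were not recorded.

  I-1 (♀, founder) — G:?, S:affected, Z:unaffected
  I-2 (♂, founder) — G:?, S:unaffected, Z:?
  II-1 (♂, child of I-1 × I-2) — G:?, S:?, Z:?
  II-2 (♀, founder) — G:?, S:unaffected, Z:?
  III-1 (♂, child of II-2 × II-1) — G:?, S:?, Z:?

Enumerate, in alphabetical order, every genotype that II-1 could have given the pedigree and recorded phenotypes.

G/I-1 ? ·: GG|Gg|gg
G/I-2 ? ·: GG|Gg|gg
G/II-1 ? I-1×I-2: GG|Gg|gg
G/II-2 ? ·: GG|Gg|gg
G/III-1 ? II-2×II-1: GG|Gg|gg
⇒ G over [I-1,I-2,II-1,II-2,III-1]: 81 consistent
S/I-1 aff ·: ss
S/I-2 un ·: SS|Ss
S/II-1 ? I-1×I-2: Ss|ss
S/II-2 un ·: SS|Ss
S/III-1 ? II-2×II-1: SS|Ss|ss
⇒ S over [I-1,I-2,II-1,II-2,III-1]: 13 consistent
Z/I-1 un ·: ZZ|Zz
Z/I-2 ? ·: ZZ|Zz|zz
Z/II-1 ? I-1×I-2: ZZ|Zz|zz
Z/II-2 ? ·: ZZ|Zz|zz
Z/III-1 ? II-2×II-1: ZZ|Zz|zz
⇒ Z over [I-1,I-2,II-1,II-2,III-1]: 59 consistent

II-1 ∈ {GG Ss ZZ, GG Ss Zz, GG Ss zz, GG ss ZZ, GG ss Zz, GG ss zz, Gg Ss ZZ, Gg Ss Zz, Gg Ss zz, Gg ss ZZ, Gg ss Zz, Gg ss zz, gg Ss ZZ, gg Ss Zz, gg Ss zz, gg ss ZZ, gg ss Zz, gg ss zz}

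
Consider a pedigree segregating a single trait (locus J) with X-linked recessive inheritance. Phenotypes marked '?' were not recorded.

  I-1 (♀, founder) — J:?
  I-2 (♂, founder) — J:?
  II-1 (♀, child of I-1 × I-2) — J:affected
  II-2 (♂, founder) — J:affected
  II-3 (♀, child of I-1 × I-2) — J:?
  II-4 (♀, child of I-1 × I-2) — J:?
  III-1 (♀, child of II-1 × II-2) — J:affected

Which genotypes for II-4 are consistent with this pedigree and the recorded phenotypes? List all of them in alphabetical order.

II-4 ∈ {X^JX^j, X^jX^j}

J/I-1 ? ·: X^JX^j|X^jX^j
J/I-2 ? ·: X^jY
J/II-1 aff I-1×I-2: X^jX^j
J/II-2 aff ·: X^jY
J/II-3 ? I-1×I-2: X^JX^j|X^jX^j
J/II-4 ? I-1×I-2: X^JX^j|X^jX^j
J/III-1 aff II-1×II-2: X^jX^j
⇒ J over [I-1,I-2,II-1,II-2,II-3,II-4,III-1]: 5 consistent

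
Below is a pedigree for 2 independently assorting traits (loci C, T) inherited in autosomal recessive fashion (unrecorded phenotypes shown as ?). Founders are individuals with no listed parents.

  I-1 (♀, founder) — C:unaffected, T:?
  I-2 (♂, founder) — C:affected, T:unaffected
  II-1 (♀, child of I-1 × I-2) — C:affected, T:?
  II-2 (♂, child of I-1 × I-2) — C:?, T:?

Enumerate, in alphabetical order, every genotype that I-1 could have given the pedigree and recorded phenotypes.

I-1 ∈ {Cc TT, Cc Tt, Cc tt}

C/I-1 un ·: Cc
C/I-2 aff ·: cc
C/II-1 aff I-1×I-2: cc
C/II-2 ? I-1×I-2: Cc|cc
⇒ C over [I-1,I-2,II-1,II-2]: 2 consistent
T/I-1 ? ·: TT|Tt|tt
T/I-2 un ·: TT|Tt
T/II-1 ? I-1×I-2: TT|Tt|tt
T/II-2 ? I-1×I-2: TT|Tt|tt
⇒ T over [I-1,I-2,II-1,II-2]: 23 consistent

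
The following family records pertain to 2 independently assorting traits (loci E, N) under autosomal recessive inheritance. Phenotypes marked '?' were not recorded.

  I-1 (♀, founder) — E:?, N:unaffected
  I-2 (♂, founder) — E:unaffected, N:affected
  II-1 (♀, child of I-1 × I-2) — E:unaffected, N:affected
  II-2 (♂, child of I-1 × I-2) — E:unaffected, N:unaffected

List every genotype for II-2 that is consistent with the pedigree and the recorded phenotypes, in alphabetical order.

E/I-1 ? ·: EE|Ee|ee
E/I-2 un ·: EE|Ee
E/II-1 un I-1×I-2: EE|Ee
E/II-2 un I-1×I-2: EE|Ee
⇒ E over [I-1,I-2,II-1,II-2]: 15 consistent
N/I-1 un ·: Nn
N/I-2 aff ·: nn
N/II-1 aff I-1×I-2: nn
N/II-2 un I-1×I-2: Nn
⇒ N over [I-1,I-2,II-1,II-2]: 1 consistent

II-2 ∈ {EE Nn, Ee Nn}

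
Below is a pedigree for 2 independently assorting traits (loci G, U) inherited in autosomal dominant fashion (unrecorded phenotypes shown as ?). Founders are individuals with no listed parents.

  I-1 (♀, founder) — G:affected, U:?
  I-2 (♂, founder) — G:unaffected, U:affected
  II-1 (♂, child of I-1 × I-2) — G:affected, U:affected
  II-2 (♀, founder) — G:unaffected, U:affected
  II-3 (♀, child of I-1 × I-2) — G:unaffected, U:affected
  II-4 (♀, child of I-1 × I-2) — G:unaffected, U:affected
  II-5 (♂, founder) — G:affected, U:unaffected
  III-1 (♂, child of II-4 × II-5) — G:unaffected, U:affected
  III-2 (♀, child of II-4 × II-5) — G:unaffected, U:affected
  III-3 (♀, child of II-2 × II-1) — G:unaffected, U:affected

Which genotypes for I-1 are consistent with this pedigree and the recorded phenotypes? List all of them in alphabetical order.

G/I-1 aff ·: Gg
G/I-2 un ·: gg
G/II-1 aff I-1×I-2: Gg
G/II-2 un ·: gg
G/II-3 un I-1×I-2: gg
G/II-4 un I-1×I-2: gg
G/II-5 aff ·: Gg
G/III-1 un II-4×II-5: gg
G/III-2 un II-4×II-5: gg
G/III-3 un II-2×II-1: gg
⇒ G over [I-1,I-2,II-1,II-2,II-3,II-4,II-5,III-1,III-2,III-3]: 1 consistent
U/I-1 ? ·: uu|Uu|UU
U/I-2 aff ·: Uu|UU
U/II-1 aff I-1×I-2: Uu|UU
U/II-2 aff ·: Uu|UU
U/II-3 aff I-1×I-2: Uu|UU
U/II-4 aff I-1×I-2: Uu|UU
U/II-5 un ·: uu
U/III-1 aff II-4×II-5: Uu
U/III-2 aff II-4×II-5: Uu
U/III-3 aff II-2×II-1: Uu|UU
⇒ U over [I-1,I-2,II-1,II-2,II-3,II-4,II-5,III-1,III-2,III-3]: 95 consistent

I-1 ∈ {Gg UU, Gg Uu, Gg uu}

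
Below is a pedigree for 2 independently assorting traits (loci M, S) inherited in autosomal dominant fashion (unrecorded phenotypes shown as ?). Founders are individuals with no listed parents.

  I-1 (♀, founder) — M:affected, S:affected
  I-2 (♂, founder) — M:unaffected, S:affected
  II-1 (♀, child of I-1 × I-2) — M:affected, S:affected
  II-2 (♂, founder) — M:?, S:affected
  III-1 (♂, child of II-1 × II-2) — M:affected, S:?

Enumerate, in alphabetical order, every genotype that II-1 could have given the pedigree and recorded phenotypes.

II-1 ∈ {Mm SS, Mm Ss}

M/I-1 aff ·: Mm|MM
M/I-2 un ·: mm
M/II-1 aff I-1×I-2: Mm
M/II-2 ? ·: mm|Mm|MM
M/III-1 aff II-1×II-2: Mm|MM
⇒ M over [I-1,I-2,II-1,II-2,III-1]: 10 consistent
S/I-1 aff ·: Ss|SS
S/I-2 aff ·: Ss|SS
S/II-1 aff I-1×I-2: Ss|SS
S/II-2 aff ·: Ss|SS
S/III-1 ? II-1×II-2: ss|Ss|SS
⇒ S over [I-1,I-2,II-1,II-2,III-1]: 27 consistent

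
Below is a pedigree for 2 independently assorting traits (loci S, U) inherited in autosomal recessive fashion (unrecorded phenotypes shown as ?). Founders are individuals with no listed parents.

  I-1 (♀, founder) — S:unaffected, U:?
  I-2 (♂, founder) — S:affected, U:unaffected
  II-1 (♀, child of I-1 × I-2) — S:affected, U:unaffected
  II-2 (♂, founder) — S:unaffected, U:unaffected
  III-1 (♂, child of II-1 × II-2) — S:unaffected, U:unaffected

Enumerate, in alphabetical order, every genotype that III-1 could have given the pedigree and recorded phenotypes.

S/I-1 un ·: Ss
S/I-2 aff ·: ss
S/II-1 aff I-1×I-2: ss
S/II-2 un ·: SS|Ss
S/III-1 un II-1×II-2: Ss
⇒ S over [I-1,I-2,II-1,II-2,III-1]: 2 consistent
U/I-1 ? ·: UU|Uu|uu
U/I-2 un ·: UU|Uu
U/II-1 un I-1×I-2: UU|Uu
U/II-2 un ·: UU|Uu
U/III-1 un II-1×II-2: UU|Uu
⇒ U over [I-1,I-2,II-1,II-2,III-1]: 32 consistent

III-1 ∈ {Ss UU, Ss Uu}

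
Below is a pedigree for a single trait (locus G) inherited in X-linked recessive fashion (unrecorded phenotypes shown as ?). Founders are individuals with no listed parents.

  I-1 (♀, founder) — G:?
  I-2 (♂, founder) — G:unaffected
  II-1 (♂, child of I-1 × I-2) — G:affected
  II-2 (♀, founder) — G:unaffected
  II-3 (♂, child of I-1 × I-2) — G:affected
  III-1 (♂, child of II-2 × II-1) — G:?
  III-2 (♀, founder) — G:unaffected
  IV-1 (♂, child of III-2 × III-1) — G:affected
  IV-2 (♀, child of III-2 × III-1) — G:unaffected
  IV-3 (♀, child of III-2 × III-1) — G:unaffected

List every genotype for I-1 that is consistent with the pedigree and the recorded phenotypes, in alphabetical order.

G/I-1 ? ·: X^GX^g|X^gX^g
G/I-2 un ·: X^GY
G/II-1 aff I-1×I-2: X^gY
G/II-2 un ·: X^GX^G|X^GX^g
G/II-3 aff I-1×I-2: X^gY
G/III-1 ? II-2×II-1: X^GY|X^gY
G/III-2 un ·: X^GX^g
G/IV-1 aff III-2×III-1: X^gY
G/IV-2 un III-2×III-1: X^GX^G|X^GX^g
G/IV-3 un III-2×III-1: X^GX^G|X^GX^g
⇒ G over [I-1,I-2,II-1,II-2,II-3,III-1,III-2,IV-1,IV-2,IV-3]: 18 consistent

I-1 ∈ {X^GX^g, X^gX^g}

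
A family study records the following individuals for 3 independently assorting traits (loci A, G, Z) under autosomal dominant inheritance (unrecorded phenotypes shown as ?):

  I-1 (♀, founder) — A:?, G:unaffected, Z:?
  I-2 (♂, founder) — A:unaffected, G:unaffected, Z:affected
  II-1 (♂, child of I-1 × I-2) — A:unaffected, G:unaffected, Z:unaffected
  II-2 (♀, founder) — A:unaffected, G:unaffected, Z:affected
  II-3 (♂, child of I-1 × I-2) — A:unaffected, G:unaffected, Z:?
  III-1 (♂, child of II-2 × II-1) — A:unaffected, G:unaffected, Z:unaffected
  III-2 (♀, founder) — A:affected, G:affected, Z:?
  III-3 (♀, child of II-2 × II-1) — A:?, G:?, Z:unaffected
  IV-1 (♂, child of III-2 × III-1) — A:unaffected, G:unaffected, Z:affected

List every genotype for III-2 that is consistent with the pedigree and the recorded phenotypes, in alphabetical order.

III-2 ∈ {Aa Gg ZZ, Aa Gg Zz}

A/I-1 ? ·: aa|Aa
A/I-2 un ·: aa
A/II-1 un I-1×I-2: aa
A/II-2 un ·: aa
A/II-3 un I-1×I-2: aa
A/III-1 un II-2×II-1: aa
A/III-2 aff ·: Aa
A/III-3 ? II-2×II-1: aa
A/IV-1 un III-2×III-1: aa
⇒ A over [I-1,I-2,II-1,II-2,II-3,III-1,III-2,III-3,IV-1]: 2 consistent
G/I-1 un ·: gg
G/I-2 un ·: gg
G/II-1 un I-1×I-2: gg
G/II-2 un ·: gg
G/II-3 un I-1×I-2: gg
G/III-1 un II-2×II-1: gg
G/III-2 aff ·: Gg
G/III-3 ? II-2×II-1: gg
G/IV-1 un III-2×III-1: gg
⇒ G over [I-1,I-2,II-1,II-2,II-3,III-1,III-2,III-3,IV-1]: 1 consistent
Z/I-1 ? ·: zz|Zz
Z/I-2 aff ·: Zz
Z/II-1 un I-1×I-2: zz
Z/II-2 aff ·: Zz
Z/II-3 ? I-1×I-2: zz|Zz|ZZ
Z/III-1 un II-2×II-1: zz
Z/III-2 ? ·: Zz|ZZ
Z/III-3 un II-2×II-1: zz
Z/IV-1 aff III-2×III-1: Zz
⇒ Z over [I-1,I-2,II-1,II-2,II-3,III-1,III-2,III-3,IV-1]: 10 consistent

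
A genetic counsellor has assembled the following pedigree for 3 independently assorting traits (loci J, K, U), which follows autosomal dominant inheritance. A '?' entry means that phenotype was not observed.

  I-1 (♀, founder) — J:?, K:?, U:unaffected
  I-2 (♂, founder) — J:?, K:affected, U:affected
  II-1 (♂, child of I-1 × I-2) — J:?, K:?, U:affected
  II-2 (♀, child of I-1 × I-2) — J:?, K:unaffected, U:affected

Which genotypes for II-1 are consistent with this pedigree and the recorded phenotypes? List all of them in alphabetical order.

J/I-1 ? ·: jj|Jj|JJ
J/I-2 ? ·: jj|Jj|JJ
J/II-1 ? I-1×I-2: jj|Jj|JJ
J/II-2 ? I-1×I-2: jj|Jj|JJ
⇒ J over [I-1,I-2,II-1,II-2]: 29 consistent
K/I-1 ? ·: kk|Kk
K/I-2 aff ·: Kk
K/II-1 ? I-1×I-2: kk|Kk|KK
K/II-2 un I-1×I-2: kk
⇒ K over [I-1,I-2,II-1,II-2]: 5 consistent
U/I-1 un ·: uu
U/I-2 aff ·: Uu|UU
U/II-1 aff I-1×I-2: Uu
U/II-2 aff I-1×I-2: Uu
⇒ U over [I-1,I-2,II-1,II-2]: 2 consistent

II-1 ∈ {JJ KK Uu, JJ Kk Uu, JJ kk Uu, Jj KK Uu, Jj Kk Uu, Jj kk Uu, jj KK Uu, jj Kk Uu, jj kk Uu}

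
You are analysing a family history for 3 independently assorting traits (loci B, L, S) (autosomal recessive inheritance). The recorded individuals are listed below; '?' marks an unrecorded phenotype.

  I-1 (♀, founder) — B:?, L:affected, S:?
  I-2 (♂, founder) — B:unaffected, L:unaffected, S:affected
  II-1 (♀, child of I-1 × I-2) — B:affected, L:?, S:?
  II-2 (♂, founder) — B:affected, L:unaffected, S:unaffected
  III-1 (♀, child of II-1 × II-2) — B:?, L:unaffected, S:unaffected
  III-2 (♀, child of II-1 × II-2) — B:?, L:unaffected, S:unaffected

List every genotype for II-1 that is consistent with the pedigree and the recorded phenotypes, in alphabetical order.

II-1 ∈ {bb Ll Ss, bb Ll ss, bb ll Ss, bb ll ss}

B/I-1 ? ·: Bb|bb
B/I-2 un ·: Bb
B/II-1 aff I-1×I-2: bb
B/II-2 aff ·: bb
B/III-1 ? II-1×II-2: bb
B/III-2 ? II-1×II-2: bb
⇒ B over [I-1,I-2,II-1,II-2,III-1,III-2]: 2 consistent
L/I-1 aff ·: ll
L/I-2 un ·: LL|Ll
L/II-1 ? I-1×I-2: Ll|ll
L/II-2 un ·: LL|Ll
L/III-1 un II-1×II-2: LL|Ll
L/III-2 un II-1×II-2: LL|Ll
⇒ L over [I-1,I-2,II-1,II-2,III-1,III-2]: 18 consistent
S/I-1 ? ·: SS|Ss|ss
S/I-2 aff ·: ss
S/II-1 ? I-1×I-2: Ss|ss
S/II-2 un ·: SS|Ss
S/III-1 un II-1×II-2: SS|Ss
S/III-2 un II-1×II-2: SS|Ss
⇒ S over [I-1,I-2,II-1,II-2,III-1,III-2]: 20 consistent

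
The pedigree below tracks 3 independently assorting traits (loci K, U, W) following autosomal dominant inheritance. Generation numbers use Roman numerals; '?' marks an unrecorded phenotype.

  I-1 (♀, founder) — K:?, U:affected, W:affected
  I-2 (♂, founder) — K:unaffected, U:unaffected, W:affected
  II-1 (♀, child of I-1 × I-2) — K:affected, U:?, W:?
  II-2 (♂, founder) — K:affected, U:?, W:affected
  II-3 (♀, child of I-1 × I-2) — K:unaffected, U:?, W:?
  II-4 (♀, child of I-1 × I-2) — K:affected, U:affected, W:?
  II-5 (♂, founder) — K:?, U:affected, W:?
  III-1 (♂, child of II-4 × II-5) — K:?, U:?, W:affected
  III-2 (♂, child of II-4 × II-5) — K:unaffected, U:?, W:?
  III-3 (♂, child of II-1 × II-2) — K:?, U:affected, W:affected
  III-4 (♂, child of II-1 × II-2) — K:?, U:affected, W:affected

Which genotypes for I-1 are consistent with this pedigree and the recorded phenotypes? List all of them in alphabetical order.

I-1 ∈ {Kk UU WW, Kk UU Ww, Kk Uu WW, Kk Uu Ww}

K/I-1 ? ·: Kk
K/I-2 un ·: kk
K/II-1 aff I-1×I-2: Kk
K/II-2 aff ·: Kk|KK
K/II-3 un I-1×I-2: kk
K/II-4 aff I-1×I-2: Kk
K/II-5 ? ·: kk|Kk
K/III-1 ? II-4×II-5: kk|Kk|KK
K/III-2 un II-4×II-5: kk
K/III-3 ? II-1×II-2: kk|Kk|KK
K/III-4 ? II-1×II-2: kk|Kk|KK
⇒ K over [I-1,I-2,II-1,II-2,II-3,II-4,II-5,III-1,III-2,III-3,III-4]: 65 consistent
U/I-1 aff ·: Uu|UU
U/I-2 un ·: uu
U/II-1 ? I-1×I-2: uu|Uu
U/II-2 ? ·: uu|Uu|UU
U/II-3 ? I-1×I-2: uu|Uu
U/II-4 aff I-1×I-2: Uu
U/II-5 aff ·: Uu|UU
U/III-1 ? II-4×II-5: uu|Uu|UU
U/III-2 ? II-4×II-5: uu|Uu|UU
U/III-3 aff II-1×II-2: Uu|UU
U/III-4 aff II-1×II-2: Uu|UU
⇒ U over [I-1,I-2,II-1,II-2,II-3,II-4,II-5,III-1,III-2,III-3,III-4]: 403 consistent
W/I-1 aff ·: Ww|WW
W/I-2 aff ·: Ww|WW
W/II-1 ? I-1×I-2: ww|Ww|WW
W/II-2 aff ·: Ww|WW
W/II-3 ? I-1×I-2: ww|Ww|WW
W/II-4 ? I-1×I-2: ww|Ww|WW
W/II-5 ? ·: ww|Ww|WW
W/III-1 aff II-4×II-5: Ww|WW
W/III-2 ? II-4×II-5: ww|Ww|WW
W/III-3 aff II-1×II-2: Ww|WW
W/III-4 aff II-1×II-2: Ww|WW
⇒ W over [I-1,I-2,II-1,II-2,II-3,II-4,II-5,III-1,III-2,III-3,III-4]: 1911 consistent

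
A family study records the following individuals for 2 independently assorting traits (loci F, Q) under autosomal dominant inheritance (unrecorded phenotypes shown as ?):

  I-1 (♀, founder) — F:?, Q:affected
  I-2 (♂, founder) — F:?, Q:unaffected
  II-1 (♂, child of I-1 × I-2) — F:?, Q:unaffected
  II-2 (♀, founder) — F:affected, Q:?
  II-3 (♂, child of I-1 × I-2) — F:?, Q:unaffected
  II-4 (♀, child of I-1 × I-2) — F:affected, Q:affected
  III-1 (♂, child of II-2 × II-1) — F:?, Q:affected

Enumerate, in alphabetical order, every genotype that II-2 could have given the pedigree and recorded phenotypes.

II-2 ∈ {FF QQ, FF Qq, Ff QQ, Ff Qq}

F/I-1 ? ·: ff|Ff|FF
F/I-2 ? ·: ff|Ff|FF
F/II-1 ? I-1×I-2: ff|Ff|FF
F/II-2 aff ·: Ff|FF
F/II-3 ? I-1×I-2: ff|Ff|FF
F/II-4 aff I-1×I-2: Ff|FF
F/III-1 ? II-2×II-1: ff|Ff|FF
⇒ F over [I-1,I-2,II-1,II-2,II-3,II-4,III-1]: 175 consistent
Q/I-1 aff ·: Qq
Q/I-2 un ·: qq
Q/II-1 un I-1×I-2: qq
Q/II-2 ? ·: Qq|QQ
Q/II-3 un I-1×I-2: qq
Q/II-4 aff I-1×I-2: Qq
Q/III-1 aff II-2×II-1: Qq
⇒ Q over [I-1,I-2,II-1,II-2,II-3,II-4,III-1]: 2 consistent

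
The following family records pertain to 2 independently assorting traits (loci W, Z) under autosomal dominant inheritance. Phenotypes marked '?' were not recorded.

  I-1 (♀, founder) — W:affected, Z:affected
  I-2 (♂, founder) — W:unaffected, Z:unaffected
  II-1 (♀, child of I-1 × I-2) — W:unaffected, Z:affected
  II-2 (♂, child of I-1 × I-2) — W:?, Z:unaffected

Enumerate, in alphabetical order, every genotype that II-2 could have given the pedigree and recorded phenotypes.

II-2 ∈ {Ww zz, ww zz}

W/I-1 aff ·: Ww
W/I-2 un ·: ww
W/II-1 un I-1×I-2: ww
W/II-2 ? I-1×I-2: ww|Ww
⇒ W over [I-1,I-2,II-1,II-2]: 2 consistent
Z/I-1 aff ·: Zz
Z/I-2 un ·: zz
Z/II-1 aff I-1×I-2: Zz
Z/II-2 un I-1×I-2: zz
⇒ Z over [I-1,I-2,II-1,II-2]: 1 consistent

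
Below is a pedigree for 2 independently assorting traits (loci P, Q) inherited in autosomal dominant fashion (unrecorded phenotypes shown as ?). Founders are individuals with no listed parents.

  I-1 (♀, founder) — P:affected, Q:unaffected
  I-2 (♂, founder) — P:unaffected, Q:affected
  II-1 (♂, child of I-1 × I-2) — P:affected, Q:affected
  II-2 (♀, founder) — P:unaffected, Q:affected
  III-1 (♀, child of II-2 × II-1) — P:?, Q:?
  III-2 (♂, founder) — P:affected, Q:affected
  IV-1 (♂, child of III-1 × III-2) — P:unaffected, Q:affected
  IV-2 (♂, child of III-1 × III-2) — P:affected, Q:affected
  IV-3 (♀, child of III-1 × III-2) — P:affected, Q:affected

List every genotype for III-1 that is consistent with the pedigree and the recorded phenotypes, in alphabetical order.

III-1 ∈ {Pp QQ, Pp Qq, Pp qq, pp QQ, pp Qq, pp qq}

P/I-1 aff ·: Pp|PP
P/I-2 un ·: pp
P/II-1 aff I-1×I-2: Pp
P/II-2 un ·: pp
P/III-1 ? II-2×II-1: pp|Pp
P/III-2 aff ·: Pp
P/IV-1 un III-1×III-2: pp
P/IV-2 aff III-1×III-2: Pp|PP
P/IV-3 aff III-1×III-2: Pp|PP
⇒ P over [I-1,I-2,II-1,II-2,III-1,III-2,IV-1,IV-2,IV-3]: 10 consistent
Q/I-1 un ·: qq
Q/I-2 aff ·: Qq|QQ
Q/II-1 aff I-1×I-2: Qq
Q/II-2 aff ·: Qq|QQ
Q/III-1 ? II-2×II-1: qq|Qq|QQ
Q/III-2 aff ·: Qq|QQ
Q/IV-1 aff III-1×III-2: Qq|QQ
Q/IV-2 aff III-1×III-2: Qq|QQ
Q/IV-3 aff III-1×III-2: Qq|QQ
⇒ Q over [I-1,I-2,II-1,II-2,III-1,III-2,IV-1,IV-2,IV-3]: 104 consistent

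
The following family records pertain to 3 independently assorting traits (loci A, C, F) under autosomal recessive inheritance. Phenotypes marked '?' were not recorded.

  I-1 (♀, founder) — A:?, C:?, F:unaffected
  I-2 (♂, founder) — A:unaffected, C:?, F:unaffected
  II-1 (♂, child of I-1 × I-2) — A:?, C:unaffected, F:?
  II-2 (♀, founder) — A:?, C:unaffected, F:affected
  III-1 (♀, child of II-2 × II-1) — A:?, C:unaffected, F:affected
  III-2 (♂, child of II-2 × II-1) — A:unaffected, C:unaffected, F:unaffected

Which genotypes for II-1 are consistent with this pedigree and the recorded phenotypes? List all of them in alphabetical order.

A/I-1 ? ·: AA|Aa|aa
A/I-2 un ·: AA|Aa
A/II-1 ? I-1×I-2: AA|Aa|aa
A/II-2 ? ·: AA|Aa|aa
A/III-1 ? II-2×II-1: AA|Aa|aa
A/III-2 un II-2×II-1: AA|Aa
⇒ A over [I-1,I-2,II-1,II-2,III-1,III-2]: 90 consistent
C/I-1 ? ·: CC|Cc|cc
C/I-2 ? ·: CC|Cc|cc
C/II-1 un I-1×I-2: CC|Cc
C/II-2 un ·: CC|Cc
C/III-1 un II-2×II-1: CC|Cc
C/III-2 un II-2×II-1: CC|Cc
⇒ C over [I-1,I-2,II-1,II-2,III-1,III-2]: 76 consistent
F/I-1 un ·: FF|Ff
F/I-2 un ·: FF|Ff
F/II-1 ? I-1×I-2: Ff
F/II-2 aff ·: ff
F/III-1 aff II-2×II-1: ff
F/III-2 un II-2×II-1: Ff
⇒ F over [I-1,I-2,II-1,II-2,III-1,III-2]: 3 consistent

II-1 ∈ {AA CC Ff, AA Cc Ff, Aa CC Ff, Aa Cc Ff, aa CC Ff, aa Cc Ff}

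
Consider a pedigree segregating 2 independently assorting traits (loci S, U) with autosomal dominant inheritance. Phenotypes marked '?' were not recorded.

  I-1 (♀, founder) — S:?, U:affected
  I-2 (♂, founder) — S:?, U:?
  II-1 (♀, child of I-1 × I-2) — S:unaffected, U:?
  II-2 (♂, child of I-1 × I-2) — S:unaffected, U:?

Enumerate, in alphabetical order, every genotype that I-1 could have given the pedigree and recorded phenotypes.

I-1 ∈ {Ss UU, Ss Uu, ss UU, ss Uu}

S/I-1 ? ·: ss|Ss
S/I-2 ? ·: ss|Ss
S/II-1 un I-1×I-2: ss
S/II-2 un I-1×I-2: ss
⇒ S over [I-1,I-2,II-1,II-2]: 4 consistent
U/I-1 aff ·: Uu|UU
U/I-2 ? ·: uu|Uu|UU
U/II-1 ? I-1×I-2: uu|Uu|UU
U/II-2 ? I-1×I-2: uu|Uu|UU
⇒ U over [I-1,I-2,II-1,II-2]: 23 consistent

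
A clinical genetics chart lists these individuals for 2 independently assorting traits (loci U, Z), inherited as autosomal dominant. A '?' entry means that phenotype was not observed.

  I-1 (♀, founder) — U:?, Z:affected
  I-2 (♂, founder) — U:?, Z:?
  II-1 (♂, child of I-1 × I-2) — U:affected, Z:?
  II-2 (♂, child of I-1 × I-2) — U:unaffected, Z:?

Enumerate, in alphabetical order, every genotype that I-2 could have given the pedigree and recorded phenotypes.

I-2 ∈ {Uu ZZ, Uu Zz, Uu zz, uu ZZ, uu Zz, uu zz}

U/I-1 ? ·: uu|Uu
U/I-2 ? ·: uu|Uu
U/II-1 aff I-1×I-2: Uu|UU
U/II-2 un I-1×I-2: uu
⇒ U over [I-1,I-2,II-1,II-2]: 4 consistent
Z/I-1 aff ·: Zz|ZZ
Z/I-2 ? ·: zz|Zz|ZZ
Z/II-1 ? I-1×I-2: zz|Zz|ZZ
Z/II-2 ? I-1×I-2: zz|Zz|ZZ
⇒ Z over [I-1,I-2,II-1,II-2]: 23 consistent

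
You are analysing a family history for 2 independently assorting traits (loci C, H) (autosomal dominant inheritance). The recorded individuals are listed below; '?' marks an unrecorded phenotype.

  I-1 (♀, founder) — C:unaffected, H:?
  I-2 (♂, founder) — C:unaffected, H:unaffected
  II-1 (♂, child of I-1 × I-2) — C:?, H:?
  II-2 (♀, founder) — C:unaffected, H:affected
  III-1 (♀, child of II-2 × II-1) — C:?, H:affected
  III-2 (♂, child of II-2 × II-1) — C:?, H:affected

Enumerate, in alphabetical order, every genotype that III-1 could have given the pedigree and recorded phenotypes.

III-1 ∈ {cc HH, cc Hh}

C/I-1 un ·: cc
C/I-2 un ·: cc
C/II-1 ? I-1×I-2: cc
C/II-2 un ·: cc
C/III-1 ? II-2×II-1: cc
C/III-2 ? II-2×II-1: cc
⇒ C over [I-1,I-2,II-1,II-2,III-1,III-2]: 1 consistent
H/I-1 ? ·: hh|Hh|HH
H/I-2 un ·: hh
H/II-1 ? I-1×I-2: hh|Hh
H/II-2 aff ·: Hh|HH
H/III-1 aff II-2×II-1: Hh|HH
H/III-2 aff II-2×II-1: Hh|HH
⇒ H over [I-1,I-2,II-1,II-2,III-1,III-2]: 20 consistent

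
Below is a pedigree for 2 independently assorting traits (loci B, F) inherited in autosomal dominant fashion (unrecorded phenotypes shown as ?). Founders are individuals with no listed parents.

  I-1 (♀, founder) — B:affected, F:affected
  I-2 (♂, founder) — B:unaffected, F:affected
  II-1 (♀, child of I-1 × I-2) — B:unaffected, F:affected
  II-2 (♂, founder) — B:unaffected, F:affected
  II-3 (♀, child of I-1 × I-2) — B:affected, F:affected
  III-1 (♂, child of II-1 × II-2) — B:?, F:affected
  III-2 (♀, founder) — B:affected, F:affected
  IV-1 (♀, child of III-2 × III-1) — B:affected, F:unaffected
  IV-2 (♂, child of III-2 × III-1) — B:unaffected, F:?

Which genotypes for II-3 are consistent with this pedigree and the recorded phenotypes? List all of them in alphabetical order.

II-3 ∈ {Bb FF, Bb Ff}

B/I-1 aff ·: Bb
B/I-2 un ·: bb
B/II-1 un I-1×I-2: bb
B/II-2 un ·: bb
B/II-3 aff I-1×I-2: Bb
B/III-1 ? II-1×II-2: bb
B/III-2 aff ·: Bb
B/IV-1 aff III-2×III-1: Bb
B/IV-2 un III-2×III-1: bb
⇒ B over [I-1,I-2,II-1,II-2,II-3,III-1,III-2,IV-1,IV-2]: 1 consistent
F/I-1 aff ·: Ff|FF
F/I-2 aff ·: Ff|FF
F/II-1 aff I-1×I-2: Ff|FF
F/II-2 aff ·: Ff|FF
F/II-3 aff I-1×I-2: Ff|FF
F/III-1 aff II-1×II-2: Ff
F/III-2 aff ·: Ff
F/IV-1 un III-2×III-1: ff
F/IV-2 ? III-2×III-1: ff|Ff|FF
⇒ F over [I-1,I-2,II-1,II-2,II-3,III-1,III-2,IV-1,IV-2]: 57 consistent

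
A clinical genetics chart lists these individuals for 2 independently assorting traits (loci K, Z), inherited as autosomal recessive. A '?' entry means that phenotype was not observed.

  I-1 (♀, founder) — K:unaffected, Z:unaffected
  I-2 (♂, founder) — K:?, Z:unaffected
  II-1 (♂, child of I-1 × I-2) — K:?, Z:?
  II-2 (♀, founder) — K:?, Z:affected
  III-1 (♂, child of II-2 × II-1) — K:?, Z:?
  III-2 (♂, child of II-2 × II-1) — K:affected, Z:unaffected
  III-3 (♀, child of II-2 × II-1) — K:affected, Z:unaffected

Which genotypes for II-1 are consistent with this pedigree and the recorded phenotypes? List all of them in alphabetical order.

II-1 ∈ {Kk ZZ, Kk Zz, kk ZZ, kk Zz}

K/I-1 un ·: KK|Kk
K/I-2 ? ·: KK|Kk|kk
K/II-1 ? I-1×I-2: Kk|kk
K/II-2 ? ·: Kk|kk
K/III-1 ? II-2×II-1: KK|Kk|kk
K/III-2 aff II-2×II-1: kk
K/III-3 aff II-2×II-1: kk
⇒ K over [I-1,I-2,II-1,II-2,III-1,III-2,III-3]: 31 consistent
Z/I-1 un ·: ZZ|Zz
Z/I-2 un ·: ZZ|Zz
Z/II-1 ? I-1×I-2: ZZ|Zz
Z/II-2 aff ·: zz
Z/III-1 ? II-2×II-1: Zz|zz
Z/III-2 un II-2×II-1: Zz
Z/III-3 un II-2×II-1: Zz
⇒ Z over [I-1,I-2,II-1,II-2,III-1,III-2,III-3]: 10 consistent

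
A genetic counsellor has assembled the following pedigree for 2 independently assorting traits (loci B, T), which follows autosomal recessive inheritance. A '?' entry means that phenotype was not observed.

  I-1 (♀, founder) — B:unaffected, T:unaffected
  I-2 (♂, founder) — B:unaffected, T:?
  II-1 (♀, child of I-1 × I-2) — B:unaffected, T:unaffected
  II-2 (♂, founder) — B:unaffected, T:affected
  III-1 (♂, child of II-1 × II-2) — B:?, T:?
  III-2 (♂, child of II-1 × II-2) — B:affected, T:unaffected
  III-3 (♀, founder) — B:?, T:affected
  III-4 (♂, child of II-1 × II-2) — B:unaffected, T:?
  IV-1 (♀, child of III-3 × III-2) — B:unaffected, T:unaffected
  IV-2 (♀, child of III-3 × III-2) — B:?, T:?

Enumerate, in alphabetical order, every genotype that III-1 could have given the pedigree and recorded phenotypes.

III-1 ∈ {BB Tt, BB tt, Bb Tt, Bb tt, bb Tt, bb tt}

B/I-1 un ·: BB|Bb
B/I-2 un ·: BB|Bb
B/II-1 un I-1×I-2: Bb
B/II-2 un ·: Bb
B/III-1 ? II-1×II-2: BB|Bb|bb
B/III-2 aff II-1×II-2: bb
B/III-3 ? ·: BB|Bb
B/III-4 un II-1×II-2: BB|Bb
B/IV-1 un III-3×III-2: Bb
B/IV-2 ? III-3×III-2: Bb|bb
⇒ B over [I-1,I-2,II-1,II-2,III-1,III-2,III-3,III-4,IV-1,IV-2]: 54 consistent
T/I-1 un ·: TT|Tt
T/I-2 ? ·: TT|Tt|tt
T/II-1 un I-1×I-2: TT|Tt
T/II-2 aff ·: tt
T/III-1 ? II-1×II-2: Tt|tt
T/III-2 un II-1×II-2: Tt
T/III-3 aff ·: tt
T/III-4 ? II-1×II-2: Tt|tt
T/IV-1 un III-3×III-2: Tt
T/IV-2 ? III-3×III-2: Tt|tt
⇒ T over [I-1,I-2,II-1,II-2,III-1,III-2,III-3,III-4,IV-1,IV-2]: 48 consistent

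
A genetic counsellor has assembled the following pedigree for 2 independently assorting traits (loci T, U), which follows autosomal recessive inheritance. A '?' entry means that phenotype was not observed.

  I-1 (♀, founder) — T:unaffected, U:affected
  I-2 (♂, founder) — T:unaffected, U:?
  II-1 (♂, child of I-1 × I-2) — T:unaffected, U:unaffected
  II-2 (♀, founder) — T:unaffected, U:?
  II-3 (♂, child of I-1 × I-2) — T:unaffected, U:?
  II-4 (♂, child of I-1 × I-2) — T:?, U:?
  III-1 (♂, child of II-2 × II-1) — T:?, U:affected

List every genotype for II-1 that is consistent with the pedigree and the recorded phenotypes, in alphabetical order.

T/I-1 un ·: TT|Tt
T/I-2 un ·: TT|Tt
T/II-1 un I-1×I-2: TT|Tt
T/II-2 un ·: TT|Tt
T/II-3 un I-1×I-2: TT|Tt
T/II-4 ? I-1×I-2: TT|Tt|tt
T/III-1 ? II-2×II-1: TT|Tt|tt
⇒ T over [I-1,I-2,II-1,II-2,II-3,II-4,III-1]: 115 consistent
U/I-1 aff ·: uu
U/I-2 ? ·: UU|Uu
U/II-1 un I-1×I-2: Uu
U/II-2 ? ·: Uu|uu
U/II-3 ? I-1×I-2: Uu|uu
U/II-4 ? I-1×I-2: Uu|uu
U/III-1 aff II-2×II-1: uu
⇒ U over [I-1,I-2,II-1,II-2,II-3,II-4,III-1]: 10 consistent

II-1 ∈ {TT Uu, Tt Uu}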